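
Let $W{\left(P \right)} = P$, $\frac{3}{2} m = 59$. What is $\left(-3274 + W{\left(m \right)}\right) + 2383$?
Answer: $- \frac{2555}{3} \approx -851.67$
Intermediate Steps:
$m = \frac{118}{3}$ ($m = \frac{2}{3} \cdot 59 = \frac{118}{3} \approx 39.333$)
$\left(-3274 + W{\left(m \right)}\right) + 2383 = \left(-3274 + \frac{118}{3}\right) + 2383 = - \frac{9704}{3} + 2383 = - \frac{2555}{3}$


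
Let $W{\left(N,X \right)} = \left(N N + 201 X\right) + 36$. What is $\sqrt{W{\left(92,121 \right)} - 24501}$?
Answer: $8 \sqrt{130} \approx 91.214$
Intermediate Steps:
$W{\left(N,X \right)} = 36 + N^{2} + 201 X$ ($W{\left(N,X \right)} = \left(N^{2} + 201 X\right) + 36 = 36 + N^{2} + 201 X$)
$\sqrt{W{\left(92,121 \right)} - 24501} = \sqrt{\left(36 + 92^{2} + 201 \cdot 121\right) - 24501} = \sqrt{\left(36 + 8464 + 24321\right) - 24501} = \sqrt{32821 - 24501} = \sqrt{8320} = 8 \sqrt{130}$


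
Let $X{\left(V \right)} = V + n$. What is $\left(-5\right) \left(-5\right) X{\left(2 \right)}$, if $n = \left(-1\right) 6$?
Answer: $-100$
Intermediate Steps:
$n = -6$
$X{\left(V \right)} = -6 + V$ ($X{\left(V \right)} = V - 6 = -6 + V$)
$\left(-5\right) \left(-5\right) X{\left(2 \right)} = \left(-5\right) \left(-5\right) \left(-6 + 2\right) = 25 \left(-4\right) = -100$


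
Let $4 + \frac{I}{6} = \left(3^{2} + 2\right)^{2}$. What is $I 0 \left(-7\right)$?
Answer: $0$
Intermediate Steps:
$I = 702$ ($I = -24 + 6 \left(3^{2} + 2\right)^{2} = -24 + 6 \left(9 + 2\right)^{2} = -24 + 6 \cdot 11^{2} = -24 + 6 \cdot 121 = -24 + 726 = 702$)
$I 0 \left(-7\right) = 702 \cdot 0 \left(-7\right) = 702 \cdot 0 = 0$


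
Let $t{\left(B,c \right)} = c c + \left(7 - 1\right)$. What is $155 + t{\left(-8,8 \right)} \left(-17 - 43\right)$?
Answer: $-4045$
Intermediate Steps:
$t{\left(B,c \right)} = 6 + c^{2}$ ($t{\left(B,c \right)} = c^{2} + 6 = 6 + c^{2}$)
$155 + t{\left(-8,8 \right)} \left(-17 - 43\right) = 155 + \left(6 + 8^{2}\right) \left(-17 - 43\right) = 155 + \left(6 + 64\right) \left(-60\right) = 155 + 70 \left(-60\right) = 155 - 4200 = -4045$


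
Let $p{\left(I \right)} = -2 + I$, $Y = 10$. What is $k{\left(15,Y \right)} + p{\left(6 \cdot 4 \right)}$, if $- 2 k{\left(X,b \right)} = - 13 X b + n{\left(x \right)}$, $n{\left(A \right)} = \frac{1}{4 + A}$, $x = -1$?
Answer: $\frac{5981}{6} \approx 996.83$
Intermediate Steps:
$k{\left(X,b \right)} = - \frac{1}{6} + \frac{13 X b}{2}$ ($k{\left(X,b \right)} = - \frac{- 13 X b + \frac{1}{4 - 1}}{2} = - \frac{- 13 X b + \frac{1}{3}}{2} = - \frac{\frac{1}{3} - 13 X b}{2} = - \frac{1}{6} + \frac{13 X b}{2}$)
$k{\left(15,Y \right)} + p{\left(6 \cdot 4 \right)} = \left(- \frac{1}{6} + \frac{13}{2} \cdot 15 \cdot 10\right) + \left(-2 + 6 \cdot 4\right) = \left(- \frac{1}{6} + 975\right) + \left(-2 + 24\right) = \frac{5849}{6} + 22 = \frac{5981}{6}$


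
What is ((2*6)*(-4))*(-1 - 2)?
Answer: 144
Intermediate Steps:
((2*6)*(-4))*(-1 - 2) = (12*(-4))*(-3) = -48*(-3) = 144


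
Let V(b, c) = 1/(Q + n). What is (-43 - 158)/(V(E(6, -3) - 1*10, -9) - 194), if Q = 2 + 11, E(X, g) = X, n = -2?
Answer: 737/711 ≈ 1.0366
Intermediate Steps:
Q = 13
V(b, c) = 1/11 (V(b, c) = 1/(13 - 2) = 1/11)
(-43 - 158)/(V(E(6, -3) - 1*10, -9) - 194) = (-43 - 158)/(1/11 - 194) = -201/(-2133/11) = -201*(-11/2133) = 737/711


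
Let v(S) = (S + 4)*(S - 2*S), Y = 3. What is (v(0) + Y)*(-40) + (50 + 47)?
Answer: -23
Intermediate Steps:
v(S) = -S*(4 + S) (v(S) = (4 + S)*(-S) = -S*(4 + S))
(v(0) + Y)*(-40) + (50 + 47) = (-1*0*(4 + 0) + 3)*(-40) + (50 + 47) = (-1*0*4 + 3)*(-40) + 97 = (0 + 3)*(-40) + 97 = 3*(-40) + 97 = -120 + 97 = -23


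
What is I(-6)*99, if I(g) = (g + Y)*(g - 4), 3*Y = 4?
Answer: 4620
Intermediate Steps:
Y = 4/3 (Y = (1/3)*4 = 4/3 ≈ 1.3333)
I(g) = (-4 + g)*(4/3 + g) (I(g) = (g + 4/3)*(g - 4) = (4/3 + g)*(-4 + g) = (-4 + g)*(4/3 + g))
I(-6)*99 = (-16/3 + (-6)**2 - 8/3*(-6))*99 = (-16/3 + 36 + 16)*99 = (140/3)*99 = 4620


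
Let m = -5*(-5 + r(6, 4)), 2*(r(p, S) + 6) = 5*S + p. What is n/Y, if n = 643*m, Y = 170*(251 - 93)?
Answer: -643/2686 ≈ -0.23939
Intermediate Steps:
r(p, S) = -6 + p/2 + 5*S/2 (r(p, S) = -6 + (5*S + p)/2 = -6 + (p + 5*S)/2 = -6 + (p/2 + 5*S/2) = -6 + p/2 + 5*S/2)
m = -10 (m = -5*(-5 + (-6 + (1/2)*6 + (5/2)*4)) = -5*(-5 + (-6 + 3 + 10)) = -5*(-5 + 7) = -5*2 = -10)
Y = 26860 (Y = 170*158 = 26860)
n = -6430 (n = 643*(-10) = -6430)
n/Y = -6430/26860 = -6430*1/26860 = -643/2686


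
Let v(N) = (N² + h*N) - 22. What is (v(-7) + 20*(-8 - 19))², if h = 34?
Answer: 564001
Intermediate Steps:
v(N) = -22 + N² + 34*N (v(N) = (N² + 34*N) - 22 = -22 + N² + 34*N)
(v(-7) + 20*(-8 - 19))² = ((-22 + (-7)² + 34*(-7)) + 20*(-8 - 19))² = ((-22 + 49 - 238) + 20*(-27))² = (-211 - 540)² = (-751)² = 564001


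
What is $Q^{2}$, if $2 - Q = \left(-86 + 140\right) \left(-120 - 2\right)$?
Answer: $43428100$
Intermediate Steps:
$Q = 6590$ ($Q = 2 - \left(-86 + 140\right) \left(-120 - 2\right) = 2 - 54 \left(-120 + \left(-44 + 42\right)\right) = 2 - 54 \left(-120 - 2\right) = 2 - 54 \left(-122\right) = 2 - -6588 = 2 + 6588 = 6590$)
$Q^{2} = 6590^{2} = 43428100$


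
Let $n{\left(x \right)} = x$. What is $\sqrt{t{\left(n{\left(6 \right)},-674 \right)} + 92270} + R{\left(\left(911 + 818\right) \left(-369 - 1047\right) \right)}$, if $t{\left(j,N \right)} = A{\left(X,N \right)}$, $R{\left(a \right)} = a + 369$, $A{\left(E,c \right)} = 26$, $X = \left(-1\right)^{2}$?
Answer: $-2447895 + 2 \sqrt{23074} \approx -2.4476 \cdot 10^{6}$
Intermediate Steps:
$X = 1$
$R{\left(a \right)} = 369 + a$
$t{\left(j,N \right)} = 26$
$\sqrt{t{\left(n{\left(6 \right)},-674 \right)} + 92270} + R{\left(\left(911 + 818\right) \left(-369 - 1047\right) \right)} = \sqrt{26 + 92270} + \left(369 + \left(911 + 818\right) \left(-369 - 1047\right)\right) = \sqrt{92296} + \left(369 + 1729 \left(-1416\right)\right) = 2 \sqrt{23074} + \left(369 - 2448264\right) = 2 \sqrt{23074} - 2447895 = -2447895 + 2 \sqrt{23074}$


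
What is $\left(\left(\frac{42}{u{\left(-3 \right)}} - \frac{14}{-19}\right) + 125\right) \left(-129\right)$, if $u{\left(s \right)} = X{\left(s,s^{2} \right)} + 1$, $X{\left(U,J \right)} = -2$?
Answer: $- \frac{205239}{19} \approx -10802.0$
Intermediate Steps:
$u{\left(s \right)} = -1$ ($u{\left(s \right)} = -2 + 1 = -1$)
$\left(\left(\frac{42}{u{\left(-3 \right)}} - \frac{14}{-19}\right) + 125\right) \left(-129\right) = \left(\left(\frac{42}{-1} - \frac{14}{-19}\right) + 125\right) \left(-129\right) = \left(\left(42 \left(-1\right) - - \frac{14}{19}\right) + 125\right) \left(-129\right) = \left(\left(-42 + \frac{14}{19}\right) + 125\right) \left(-129\right) = \left(- \frac{784}{19} + 125\right) \left(-129\right) = \frac{1591}{19} \left(-129\right) = - \frac{205239}{19}$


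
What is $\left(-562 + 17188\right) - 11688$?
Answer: $4938$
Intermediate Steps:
$\left(-562 + 17188\right) - 11688 = 16626 - 11688 = 4938$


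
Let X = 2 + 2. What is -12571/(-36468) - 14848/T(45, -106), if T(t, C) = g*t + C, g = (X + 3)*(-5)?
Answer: 562608715/61302708 ≈ 9.1776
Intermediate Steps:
X = 4
g = -35 (g = (4 + 3)*(-5) = 7*(-5) = -35)
T(t, C) = C - 35*t (T(t, C) = -35*t + C = C - 35*t)
-12571/(-36468) - 14848/T(45, -106) = -12571/(-36468) - 14848/(-106 - 35*45) = -12571*(-1/36468) - 14848/(-106 - 1575) = 12571/36468 - 14848/(-1681) = 12571/36468 - 14848*(-1/1681) = 12571/36468 + 14848/1681 = 562608715/61302708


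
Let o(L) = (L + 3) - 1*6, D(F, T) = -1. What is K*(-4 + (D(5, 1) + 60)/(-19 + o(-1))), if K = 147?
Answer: -22197/23 ≈ -965.09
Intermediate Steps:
o(L) = -3 + L (o(L) = (3 + L) - 6 = -3 + L)
K*(-4 + (D(5, 1) + 60)/(-19 + o(-1))) = 147*(-4 + (-1 + 60)/(-19 + (-3 - 1))) = 147*(-4 + 59/(-19 - 4)) = 147*(-4 + 59/(-23)) = 147*(-4 + 59*(-1/23)) = 147*(-4 - 59/23) = 147*(-151/23) = -22197/23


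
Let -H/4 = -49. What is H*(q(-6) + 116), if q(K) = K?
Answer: 21560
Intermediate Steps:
H = 196 (H = -4*(-49) = 196)
H*(q(-6) + 116) = 196*(-6 + 116) = 196*110 = 21560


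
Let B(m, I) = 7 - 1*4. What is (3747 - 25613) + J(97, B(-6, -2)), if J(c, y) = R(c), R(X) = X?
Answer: -21769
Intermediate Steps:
B(m, I) = 3 (B(m, I) = 7 - 4 = 3)
J(c, y) = c
(3747 - 25613) + J(97, B(-6, -2)) = (3747 - 25613) + 97 = -21866 + 97 = -21769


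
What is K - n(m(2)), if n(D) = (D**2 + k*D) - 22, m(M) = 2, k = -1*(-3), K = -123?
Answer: -111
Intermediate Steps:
k = 3
n(D) = -22 + D**2 + 3*D (n(D) = (D**2 + 3*D) - 22 = -22 + D**2 + 3*D)
K - n(m(2)) = -123 - (-22 + 2**2 + 3*2) = -123 - (-22 + 4 + 6) = -123 - 1*(-12) = -123 + 12 = -111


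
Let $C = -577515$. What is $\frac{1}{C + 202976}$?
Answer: $- \frac{1}{374539} \approx -2.6699 \cdot 10^{-6}$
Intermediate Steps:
$\frac{1}{C + 202976} = \frac{1}{-577515 + 202976} = \frac{1}{-374539} = - \frac{1}{374539}$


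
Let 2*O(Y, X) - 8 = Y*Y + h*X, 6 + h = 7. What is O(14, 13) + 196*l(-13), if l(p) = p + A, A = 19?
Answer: 2569/2 ≈ 1284.5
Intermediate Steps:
h = 1 (h = -6 + 7 = 1)
l(p) = 19 + p (l(p) = p + 19 = 19 + p)
O(Y, X) = 4 + X/2 + Y**2/2 (O(Y, X) = 4 + (Y*Y + 1*X)/2 = 4 + (Y**2 + X)/2 = 4 + (X + Y**2)/2 = 4 + (X/2 + Y**2/2) = 4 + X/2 + Y**2/2)
O(14, 13) + 196*l(-13) = (4 + (1/2)*13 + (1/2)*14**2) + 196*(19 - 13) = (4 + 13/2 + (1/2)*196) + 196*6 = (4 + 13/2 + 98) + 1176 = 217/2 + 1176 = 2569/2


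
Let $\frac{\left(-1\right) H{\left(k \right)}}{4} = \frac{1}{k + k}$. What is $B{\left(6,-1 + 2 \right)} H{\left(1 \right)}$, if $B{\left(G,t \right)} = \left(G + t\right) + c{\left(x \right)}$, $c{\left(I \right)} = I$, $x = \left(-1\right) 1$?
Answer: $-12$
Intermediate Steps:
$x = -1$
$H{\left(k \right)} = - \frac{2}{k}$ ($H{\left(k \right)} = - \frac{4}{k + k} = - \frac{4}{2 k} = - 4 \frac{1}{2 k} = - \frac{2}{k}$)
$B{\left(G,t \right)} = -1 + G + t$ ($B{\left(G,t \right)} = \left(G + t\right) - 1 = -1 + G + t$)
$B{\left(6,-1 + 2 \right)} H{\left(1 \right)} = \left(-1 + 6 + \left(-1 + 2\right)\right) \left(- \frac{2}{1}\right) = \left(-1 + 6 + 1\right) \left(\left(-2\right) 1\right) = 6 \left(-2\right) = -12$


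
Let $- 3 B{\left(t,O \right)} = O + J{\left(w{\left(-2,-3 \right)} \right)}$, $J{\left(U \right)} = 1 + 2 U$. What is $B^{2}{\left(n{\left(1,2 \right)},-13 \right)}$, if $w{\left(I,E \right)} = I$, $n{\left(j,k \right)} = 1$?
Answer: $\frac{256}{9} \approx 28.444$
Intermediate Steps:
$B{\left(t,O \right)} = 1 - \frac{O}{3}$ ($B{\left(t,O \right)} = - \frac{O + \left(1 + 2 \left(-2\right)\right)}{3} = - \frac{O + \left(1 - 4\right)}{3} = - \frac{O - 3}{3} = - \frac{-3 + O}{3} = 1 - \frac{O}{3}$)
$B^{2}{\left(n{\left(1,2 \right)},-13 \right)} = \left(1 - - \frac{13}{3}\right)^{2} = \left(1 + \frac{13}{3}\right)^{2} = \left(\frac{16}{3}\right)^{2} = \frac{256}{9}$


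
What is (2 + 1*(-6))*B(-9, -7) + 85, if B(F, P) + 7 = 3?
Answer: 101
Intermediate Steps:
B(F, P) = -4 (B(F, P) = -7 + 3 = -4)
(2 + 1*(-6))*B(-9, -7) + 85 = (2 + 1*(-6))*(-4) + 85 = (2 - 6)*(-4) + 85 = -4*(-4) + 85 = 16 + 85 = 101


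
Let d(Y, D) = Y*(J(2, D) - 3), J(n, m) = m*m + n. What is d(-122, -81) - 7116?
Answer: -807436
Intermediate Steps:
J(n, m) = n + m² (J(n, m) = m² + n = n + m²)
d(Y, D) = Y*(-1 + D²) (d(Y, D) = Y*((2 + D²) - 3) = Y*(-1 + D²))
d(-122, -81) - 7116 = -122*(-1 + (-81)²) - 7116 = -122*(-1 + 6561) - 7116 = -122*6560 - 7116 = -800320 - 7116 = -807436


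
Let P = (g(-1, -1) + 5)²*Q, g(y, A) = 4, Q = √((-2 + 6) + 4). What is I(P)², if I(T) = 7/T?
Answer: 49/52488 ≈ 0.00093355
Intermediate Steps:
Q = 2*√2 (Q = √(4 + 4) = √8 = 2*√2 ≈ 2.8284)
P = 162*√2 (P = (4 + 5)²*(2*√2) = 9²*(2*√2) = 81*(2*√2) = 162*√2 ≈ 229.10)
I(P)² = (7/((162*√2)))² = (7*(√2/324))² = (7*√2/324)² = 49/52488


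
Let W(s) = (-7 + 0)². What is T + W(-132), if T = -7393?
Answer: -7344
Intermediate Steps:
W(s) = 49 (W(s) = (-7)² = 49)
T + W(-132) = -7393 + 49 = -7344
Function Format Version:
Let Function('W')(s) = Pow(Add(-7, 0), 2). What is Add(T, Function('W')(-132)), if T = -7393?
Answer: -7344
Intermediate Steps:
Function('W')(s) = 49 (Function('W')(s) = Pow(-7, 2) = 49)
Add(T, Function('W')(-132)) = Add(-7393, 49) = -7344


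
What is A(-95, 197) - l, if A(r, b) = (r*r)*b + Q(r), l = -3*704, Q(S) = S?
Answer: 1779942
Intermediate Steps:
l = -2112
A(r, b) = r + b*r² (A(r, b) = (r*r)*b + r = r²*b + r = b*r² + r = r + b*r²)
A(-95, 197) - l = -95*(1 + 197*(-95)) - 1*(-2112) = -95*(1 - 18715) + 2112 = -95*(-18714) + 2112 = 1777830 + 2112 = 1779942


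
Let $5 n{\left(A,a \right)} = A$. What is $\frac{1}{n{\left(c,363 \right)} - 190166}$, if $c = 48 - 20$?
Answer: $- \frac{5}{950802} \approx -5.2587 \cdot 10^{-6}$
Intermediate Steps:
$c = 28$
$n{\left(A,a \right)} = \frac{A}{5}$
$\frac{1}{n{\left(c,363 \right)} - 190166} = \frac{1}{\frac{1}{5} \cdot 28 - 190166} = \frac{1}{\frac{28}{5} - 190166} = \frac{1}{- \frac{950802}{5}} = - \frac{5}{950802}$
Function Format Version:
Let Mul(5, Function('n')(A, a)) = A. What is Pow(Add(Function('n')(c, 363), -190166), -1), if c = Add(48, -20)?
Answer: Rational(-5, 950802) ≈ -5.2587e-6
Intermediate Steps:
c = 28
Function('n')(A, a) = Mul(Rational(1, 5), A)
Pow(Add(Function('n')(c, 363), -190166), -1) = Pow(Add(Mul(Rational(1, 5), 28), -190166), -1) = Pow(Add(Rational(28, 5), -190166), -1) = Pow(Rational(-950802, 5), -1) = Rational(-5, 950802)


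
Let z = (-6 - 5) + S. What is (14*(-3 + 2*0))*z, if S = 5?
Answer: 252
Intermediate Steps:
z = -6 (z = (-6 - 5) + 5 = -11 + 5 = -6)
(14*(-3 + 2*0))*z = (14*(-3 + 2*0))*(-6) = (14*(-3 + 0))*(-6) = (14*(-3))*(-6) = -42*(-6) = 252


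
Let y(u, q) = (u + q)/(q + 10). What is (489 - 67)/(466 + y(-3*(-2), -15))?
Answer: 2110/2339 ≈ 0.90209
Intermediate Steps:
y(u, q) = (q + u)/(10 + q)
(489 - 67)/(466 + y(-3*(-2), -15)) = (489 - 67)/(466 + (-15 - 3*(-2))/(10 - 15)) = 422/(466 + (-15 + 6)/(-5)) = 422/(466 - 1/5*(-9)) = 422/(466 + 9/5) = 422/(2339/5) = 422*(5/2339) = 2110/2339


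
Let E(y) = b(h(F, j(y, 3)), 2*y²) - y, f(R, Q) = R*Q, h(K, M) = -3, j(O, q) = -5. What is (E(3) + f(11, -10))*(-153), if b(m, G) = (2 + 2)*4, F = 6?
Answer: 14841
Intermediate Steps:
f(R, Q) = Q*R
b(m, G) = 16 (b(m, G) = 4*4 = 16)
E(y) = 16 - y
(E(3) + f(11, -10))*(-153) = ((16 - 1*3) - 10*11)*(-153) = ((16 - 3) - 110)*(-153) = (13 - 110)*(-153) = -97*(-153) = 14841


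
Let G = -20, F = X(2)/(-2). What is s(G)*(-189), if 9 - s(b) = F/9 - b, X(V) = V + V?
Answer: 2037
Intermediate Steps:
X(V) = 2*V
F = -2 (F = (2*2)/(-2) = 4*(-½) = -2)
s(b) = 83/9 + b (s(b) = 9 - (-2/9 - b) = 9 + (2/9 + b) = 83/9 + b)
s(G)*(-189) = (83/9 - 20)*(-189) = -97/9*(-189) = 2037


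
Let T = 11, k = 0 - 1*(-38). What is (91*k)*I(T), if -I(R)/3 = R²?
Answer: -1255254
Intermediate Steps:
k = 38 (k = 0 + 38 = 38)
I(R) = -3*R²
(91*k)*I(T) = (91*38)*(-3*11²) = 3458*(-3*121) = 3458*(-363) = -1255254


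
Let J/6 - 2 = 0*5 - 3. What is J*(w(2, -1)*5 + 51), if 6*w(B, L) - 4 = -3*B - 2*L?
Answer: -306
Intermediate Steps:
w(B, L) = 2/3 - B/2 - L/3 (w(B, L) = 2/3 + (-3*B - 2*L)/6 = 2/3 + (-B/2 - L/3) = 2/3 - B/2 - L/3)
J = -6 (J = 12 + 6*(0*5 - 3) = 12 + 6*(0 - 3) = 12 + 6*(-3) = 12 - 18 = -6)
J*(w(2, -1)*5 + 51) = -6*((2/3 - 1/2*2 - 1/3*(-1))*5 + 51) = -6*((2/3 - 1 + 1/3)*5 + 51) = -6*(0*5 + 51) = -6*(0 + 51) = -6*51 = -306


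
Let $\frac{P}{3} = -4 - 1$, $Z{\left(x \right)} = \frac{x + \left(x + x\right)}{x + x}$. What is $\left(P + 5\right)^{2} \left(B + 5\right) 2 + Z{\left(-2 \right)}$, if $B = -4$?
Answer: $\frac{403}{2} \approx 201.5$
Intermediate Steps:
$Z{\left(x \right)} = \frac{3}{2}$ ($Z{\left(x \right)} = \frac{x + 2 x}{2 x} = 3 x \frac{1}{2 x} = \frac{3}{2}$)
$P = -15$ ($P = 3 \left(-4 - 1\right) = 3 \left(-5\right) = -15$)
$\left(P + 5\right)^{2} \left(B + 5\right) 2 + Z{\left(-2 \right)} = \left(-15 + 5\right)^{2} \left(-4 + 5\right) 2 + \frac{3}{2} = \left(-10\right)^{2} \cdot 1 \cdot 2 + \frac{3}{2} = 100 \cdot 2 + \frac{3}{2} = 200 + \frac{3}{2} = \frac{403}{2}$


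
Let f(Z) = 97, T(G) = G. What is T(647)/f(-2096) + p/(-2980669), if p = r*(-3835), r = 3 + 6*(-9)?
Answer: 1909521098/289124893 ≈ 6.6045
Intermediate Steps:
r = -51 (r = 3 - 54 = -51)
p = 195585 (p = -51*(-3835) = 195585)
T(647)/f(-2096) + p/(-2980669) = 647/97 + 195585/(-2980669) = 647*(1/97) + 195585*(-1/2980669) = 647/97 - 195585/2980669 = 1909521098/289124893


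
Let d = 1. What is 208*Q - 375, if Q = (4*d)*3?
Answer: 2121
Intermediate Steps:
Q = 12 (Q = (4*1)*3 = 4*3 = 12)
208*Q - 375 = 208*12 - 375 = 2496 - 375 = 2121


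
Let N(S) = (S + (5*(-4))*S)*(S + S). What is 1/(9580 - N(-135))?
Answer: 1/702130 ≈ 1.4242e-6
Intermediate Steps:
N(S) = -38*S² (N(S) = (S - 20*S)*(2*S) = (-19*S)*(2*S) = -38*S²)
1/(9580 - N(-135)) = 1/(9580 - (-38)*(-135)²) = 1/(9580 - (-38)*18225) = 1/(9580 - 1*(-692550)) = 1/(9580 + 692550) = 1/702130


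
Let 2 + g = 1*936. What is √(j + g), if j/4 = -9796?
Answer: 15*I*√170 ≈ 195.58*I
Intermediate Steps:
j = -39184 (j = 4*(-9796) = -39184)
g = 934 (g = -2 + 1*936 = -2 + 936 = 934)
√(j + g) = √(-39184 + 934) = √(-38250) = 15*I*√170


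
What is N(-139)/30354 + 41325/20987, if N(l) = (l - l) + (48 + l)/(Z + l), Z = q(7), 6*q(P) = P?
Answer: 172897155542/87805263691 ≈ 1.9691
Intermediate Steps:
q(P) = P/6
Z = 7/6 (Z = (⅙)*7 = 7/6 ≈ 1.1667)
N(l) = (48 + l)/(7/6 + l) (N(l) = (l - l) + (48 + l)/(7/6 + l) = 0 + (48 + l)/(7/6 + l) = (48 + l)/(7/6 + l))
N(-139)/30354 + 41325/20987 = (6*(48 - 139)/(7 + 6*(-139)))/30354 + 41325/20987 = (6*(-91)/(7 - 834))*(1/30354) + 41325*(1/20987) = (6*(-91)/(-827))*(1/30354) + 41325/20987 = (6*(-1/827)*(-91))*(1/30354) + 41325/20987 = (546/827)*(1/30354) + 41325/20987 = 91/4183793 + 41325/20987 = 172897155542/87805263691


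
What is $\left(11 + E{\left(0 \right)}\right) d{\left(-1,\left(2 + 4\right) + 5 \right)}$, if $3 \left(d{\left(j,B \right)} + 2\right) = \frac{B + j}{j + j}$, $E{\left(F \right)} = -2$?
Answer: $-33$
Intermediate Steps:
$d{\left(j,B \right)} = -2 + \frac{B + j}{6 j}$ ($d{\left(j,B \right)} = -2 + \frac{\left(B + j\right) \frac{1}{j + j}}{3} = -2 + \frac{\left(B + j\right) \frac{1}{2 j}}{3} = -2 + \frac{\frac{1}{2} \frac{1}{j} \left(B + j\right)}{3} = -2 + \frac{B + j}{6 j}$)
$\left(11 + E{\left(0 \right)}\right) d{\left(-1,\left(2 + 4\right) + 5 \right)} = \left(11 - 2\right) \frac{\left(\left(2 + 4\right) + 5\right) - -11}{6 \left(-1\right)} = 9 \cdot \frac{1}{6} \left(-1\right) \left(\left(6 + 5\right) + 11\right) = 9 \cdot \frac{1}{6} \left(-1\right) \left(11 + 11\right) = 9 \cdot \frac{1}{6} \left(-1\right) 22 = 9 \left(- \frac{11}{3}\right) = -33$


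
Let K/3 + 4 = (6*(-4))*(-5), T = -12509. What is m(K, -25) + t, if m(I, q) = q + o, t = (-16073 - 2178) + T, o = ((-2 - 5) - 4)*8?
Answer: -30873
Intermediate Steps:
K = 348 (K = -12 + 3*((6*(-4))*(-5)) = -12 + 3*(-24*(-5)) = -12 + 3*120 = -12 + 360 = 348)
o = -88 (o = (-7 - 4)*8 = -11*8 = -88)
t = -30760 (t = (-16073 - 2178) - 12509 = -18251 - 12509 = -30760)
m(I, q) = -88 + q (m(I, q) = q - 88 = -88 + q)
m(K, -25) + t = (-88 - 25) - 30760 = -113 - 30760 = -30873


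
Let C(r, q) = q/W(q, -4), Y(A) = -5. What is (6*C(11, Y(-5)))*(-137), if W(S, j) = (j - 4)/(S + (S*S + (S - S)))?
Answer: -10275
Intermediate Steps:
W(S, j) = (-4 + j)/(S + S²) (W(S, j) = (-4 + j)/(S + (S² + 0)) = (-4 + j)/(S + S²))
C(r, q) = -q²*(1 + q)/8 (C(r, q) = q/(((-4 - 4)/(q*(1 + q)))) = q/((-8/(q*(1 + q)))) = q*(-q*(1 + q)/8) = -q²*(1 + q)/8)
(6*C(11, Y(-5)))*(-137) = (6*((⅛)*(-5)²*(-1 - 1*(-5))))*(-137) = (6*((⅛)*25*(-1 + 5)))*(-137) = (6*((⅛)*25*4))*(-137) = (6*(25/2))*(-137) = 75*(-137) = -10275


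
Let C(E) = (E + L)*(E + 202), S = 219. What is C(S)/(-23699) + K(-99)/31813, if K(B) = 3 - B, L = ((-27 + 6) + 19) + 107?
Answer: -4337003154/753936287 ≈ -5.7525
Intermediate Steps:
L = 105 (L = (-21 + 19) + 107 = -2 + 107 = 105)
C(E) = (105 + E)*(202 + E) (C(E) = (E + 105)*(E + 202) = (105 + E)*(202 + E))
C(S)/(-23699) + K(-99)/31813 = (21210 + 219**2 + 307*219)/(-23699) + (3 - 1*(-99))/31813 = (21210 + 47961 + 67233)*(-1/23699) + (3 + 99)*(1/31813) = 136404*(-1/23699) + 102*(1/31813) = -136404/23699 + 102/31813 = -4337003154/753936287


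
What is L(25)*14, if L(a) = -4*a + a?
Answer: -1050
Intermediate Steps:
L(a) = -3*a
L(25)*14 = -3*25*14 = -75*14 = -1050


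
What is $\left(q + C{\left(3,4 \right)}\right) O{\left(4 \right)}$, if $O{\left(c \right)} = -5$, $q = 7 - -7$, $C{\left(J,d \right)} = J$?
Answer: $-85$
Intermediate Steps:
$q = 14$ ($q = 7 + 7 = 14$)
$\left(q + C{\left(3,4 \right)}\right) O{\left(4 \right)} = \left(14 + 3\right) \left(-5\right) = 17 \left(-5\right) = -85$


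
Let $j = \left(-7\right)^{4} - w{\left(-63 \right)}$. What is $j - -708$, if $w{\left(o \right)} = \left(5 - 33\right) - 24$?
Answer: $3161$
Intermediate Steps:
$w{\left(o \right)} = -52$ ($w{\left(o \right)} = \left(5 - 33\right) - 24 = -28 - 24 = -52$)
$j = 2453$ ($j = \left(-7\right)^{4} - -52 = 2401 + 52 = 2453$)
$j - -708 = 2453 - -708 = 2453 + 708 = 3161$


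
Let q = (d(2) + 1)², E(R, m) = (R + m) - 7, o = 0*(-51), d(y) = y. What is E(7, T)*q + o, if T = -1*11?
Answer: -99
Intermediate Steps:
o = 0
T = -11
E(R, m) = -7 + R + m
q = 9 (q = (2 + 1)² = 3² = 9)
E(7, T)*q + o = (-7 + 7 - 11)*9 + 0 = -11*9 + 0 = -99 + 0 = -99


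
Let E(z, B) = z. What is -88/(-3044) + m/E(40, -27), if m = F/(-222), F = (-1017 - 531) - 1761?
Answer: 904503/2252560 ≈ 0.40154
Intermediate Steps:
F = -3309 (F = -1548 - 1761 = -3309)
m = 1103/74 (m = -3309/(-222) = -3309*(-1/222) = 1103/74 ≈ 14.905)
-88/(-3044) + m/E(40, -27) = -88/(-3044) + (1103/74)/40 = -88*(-1/3044) + (1103/74)*(1/40) = 22/761 + 1103/2960 = 904503/2252560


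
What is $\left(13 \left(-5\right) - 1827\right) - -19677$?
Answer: $17785$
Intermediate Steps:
$\left(13 \left(-5\right) - 1827\right) - -19677 = \left(-65 - 1827\right) + 19677 = -1892 + 19677 = 17785$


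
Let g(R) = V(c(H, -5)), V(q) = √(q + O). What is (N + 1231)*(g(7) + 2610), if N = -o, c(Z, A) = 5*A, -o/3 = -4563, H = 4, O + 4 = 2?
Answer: -32515380 - 37374*I*√3 ≈ -3.2515e+7 - 64734.0*I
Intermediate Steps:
O = -2 (O = -4 + 2 = -2)
o = 13689 (o = -3*(-4563) = 13689)
N = -13689 (N = -1*13689 = -13689)
V(q) = √(-2 + q) (V(q) = √(q - 2) = √(-2 + q))
g(R) = 3*I*√3 (g(R) = √(-2 + 5*(-5)) = √(-2 - 25) = √(-27) = 3*I*√3)
(N + 1231)*(g(7) + 2610) = (-13689 + 1231)*(3*I*√3 + 2610) = -12458*(2610 + 3*I*√3) = -32515380 - 37374*I*√3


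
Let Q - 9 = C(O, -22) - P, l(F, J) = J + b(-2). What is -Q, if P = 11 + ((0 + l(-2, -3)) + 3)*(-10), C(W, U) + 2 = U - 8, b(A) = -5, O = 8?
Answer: 84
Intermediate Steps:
l(F, J) = -5 + J (l(F, J) = J - 5 = -5 + J)
C(W, U) = -10 + U (C(W, U) = -2 + (U - 8) = -2 + (-8 + U) = -10 + U)
P = 61 (P = 11 + ((0 + (-5 - 3)) + 3)*(-10) = 11 + ((0 - 8) + 3)*(-10) = 11 + (-8 + 3)*(-10) = 11 - 5*(-10) = 11 + 50 = 61)
Q = -84 (Q = 9 + ((-10 - 22) - 1*61) = 9 + (-32 - 61) = 9 - 93 = -84)
-Q = -1*(-84) = 84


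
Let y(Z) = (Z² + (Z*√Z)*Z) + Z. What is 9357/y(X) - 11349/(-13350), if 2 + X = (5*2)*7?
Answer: 38393969937/46853222300 + 18714*√17/309671 ≈ 1.0686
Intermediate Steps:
X = 68 (X = -2 + (5*2)*7 = -2 + 10*7 = -2 + 70 = 68)
y(Z) = Z + Z² + Z^(5/2) (y(Z) = (Z² + Z^(3/2)*Z) + Z = (Z² + Z^(5/2)) + Z = Z + Z² + Z^(5/2))
9357/y(X) - 11349/(-13350) = 9357/(68 + 68² + 68^(5/2)) - 11349/(-13350) = 9357/(68 + 4624 + 9248*√17) - 11349*(-1/13350) = 9357/(4692 + 9248*√17) + 3783/4450 = 3783/4450 + 9357/(4692 + 9248*√17)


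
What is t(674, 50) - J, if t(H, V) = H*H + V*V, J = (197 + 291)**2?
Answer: 218632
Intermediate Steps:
J = 238144 (J = 488**2 = 238144)
t(H, V) = H**2 + V**2
t(674, 50) - J = (674**2 + 50**2) - 1*238144 = (454276 + 2500) - 238144 = 456776 - 238144 = 218632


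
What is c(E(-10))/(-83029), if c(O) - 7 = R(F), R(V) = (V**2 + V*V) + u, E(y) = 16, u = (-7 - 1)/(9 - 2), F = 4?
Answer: -265/581203 ≈ -0.00045595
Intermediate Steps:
u = -8/7 ≈ -1.1429
R(V) = -8/7 + 2*V**2 (R(V) = (V**2 + V*V) - 8/7 = (V**2 + V**2) - 8/7 = 2*V**2 - 8/7 = -8/7 + 2*V**2)
c(O) = 265/7 (c(O) = 7 + (-8/7 + 2*4**2) = 7 + (-8/7 + 2*16) = 7 + (-8/7 + 32) = 7 + 216/7 = 265/7)
c(E(-10))/(-83029) = (265/7)/(-83029) = (265/7)*(-1/83029) = -265/581203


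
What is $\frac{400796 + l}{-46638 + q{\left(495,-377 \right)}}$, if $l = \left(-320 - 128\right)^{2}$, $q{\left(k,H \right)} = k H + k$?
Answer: $- \frac{100250}{38793} \approx -2.5842$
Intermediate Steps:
$q{\left(k,H \right)} = k + H k$ ($q{\left(k,H \right)} = H k + k = k + H k$)
$l = 200704$ ($l = \left(-448\right)^{2} = 200704$)
$\frac{400796 + l}{-46638 + q{\left(495,-377 \right)}} = \frac{400796 + 200704}{-46638 + 495 \left(1 - 377\right)} = \frac{601500}{-46638 + 495 \left(-376\right)} = \frac{601500}{-46638 - 186120} = \frac{601500}{-232758} = 601500 \left(- \frac{1}{232758}\right) = - \frac{100250}{38793}$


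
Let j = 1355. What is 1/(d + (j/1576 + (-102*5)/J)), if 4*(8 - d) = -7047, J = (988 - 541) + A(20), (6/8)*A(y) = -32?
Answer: 1911688/3382442173 ≈ 0.00056518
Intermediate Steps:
A(y) = -128/3 (A(y) = (4/3)*(-32) = -128/3)
J = 1213/3 (J = (988 - 541) - 128/3 = 447 - 128/3 = 1213/3 ≈ 404.33)
d = 7079/4 (d = 8 - ¼*(-7047) = 8 + 7047/4 = 7079/4 ≈ 1769.8)
1/(d + (j/1576 + (-102*5)/J)) = 1/(7079/4 + (1355/1576 + (-102*5)/(1213/3))) = 1/(7079/4 + (1355*(1/1576) - 510*3/1213)) = 1/(7079/4 + (1355/1576 - 1530/1213)) = 1/(7079/4 - 767665/1911688) = 1/(3382442173/1911688) = 1911688/3382442173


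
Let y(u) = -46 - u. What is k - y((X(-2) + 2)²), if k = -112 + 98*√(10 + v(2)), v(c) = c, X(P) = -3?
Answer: -65 + 196*√3 ≈ 274.48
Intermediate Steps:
k = -112 + 196*√3 (k = -112 + 98*√(10 + 2) = -112 + 98*√12 = -112 + 98*(2*√3) = -112 + 196*√3 ≈ 227.48)
k - y((X(-2) + 2)²) = (-112 + 196*√3) - (-46 - (-3 + 2)²) = (-112 + 196*√3) - (-46 - 1*(-1)²) = (-112 + 196*√3) - (-46 - 1*1) = (-112 + 196*√3) - (-46 - 1) = (-112 + 196*√3) - 1*(-47) = (-112 + 196*√3) + 47 = -65 + 196*√3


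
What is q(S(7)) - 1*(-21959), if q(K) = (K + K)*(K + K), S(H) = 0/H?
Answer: 21959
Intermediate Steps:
S(H) = 0
q(K) = 4*K² (q(K) = (2*K)*(2*K) = 4*K²)
q(S(7)) - 1*(-21959) = 4*0² - 1*(-21959) = 4*0 + 21959 = 0 + 21959 = 21959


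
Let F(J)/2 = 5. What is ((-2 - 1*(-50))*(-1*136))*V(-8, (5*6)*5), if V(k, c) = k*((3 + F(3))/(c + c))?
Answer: 56576/25 ≈ 2263.0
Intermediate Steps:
F(J) = 10 (F(J) = 2*5 = 10)
V(k, c) = 13*k/(2*c) (V(k, c) = k*((3 + 10)/(c + c)) = k*(13/((2*c))) = k*(13*(1/(2*c))) = k*(13/(2*c)) = 13*k/(2*c))
((-2 - 1*(-50))*(-1*136))*V(-8, (5*6)*5) = ((-2 - 1*(-50))*(-1*136))*((13/2)*(-8)/((5*6)*5)) = ((-2 + 50)*(-136))*((13/2)*(-8)/(30*5)) = (48*(-136))*((13/2)*(-8)/150) = -42432*(-8)/150 = -6528*(-26/75) = 56576/25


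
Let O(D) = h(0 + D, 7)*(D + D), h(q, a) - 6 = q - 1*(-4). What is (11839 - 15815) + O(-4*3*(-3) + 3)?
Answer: -154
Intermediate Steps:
h(q, a) = 10 + q (h(q, a) = 6 + (q - 1*(-4)) = 6 + (q + 4) = 6 + (4 + q) = 10 + q)
O(D) = 2*D*(10 + D) (O(D) = (10 + (0 + D))*(D + D) = (10 + D)*(2*D) = 2*D*(10 + D))
(11839 - 15815) + O(-4*3*(-3) + 3) = (11839 - 15815) + 2*(-4*3*(-3) + 3)*(10 + (-4*3*(-3) + 3)) = -3976 + 2*(-12*(-3) + 3)*(10 + (-12*(-3) + 3)) = -3976 + 2*(36 + 3)*(10 + (36 + 3)) = -3976 + 2*39*(10 + 39) = -3976 + 2*39*49 = -3976 + 3822 = -154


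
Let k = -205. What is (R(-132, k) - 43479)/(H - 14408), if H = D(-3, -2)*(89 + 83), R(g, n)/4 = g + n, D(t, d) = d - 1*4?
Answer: 44827/15440 ≈ 2.9033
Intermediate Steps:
D(t, d) = -4 + d (D(t, d) = d - 4 = -4 + d)
R(g, n) = 4*g + 4*n (R(g, n) = 4*(g + n) = 4*g + 4*n)
H = -1032 (H = (-4 - 2)*(89 + 83) = -6*172 = -1032)
(R(-132, k) - 43479)/(H - 14408) = ((4*(-132) + 4*(-205)) - 43479)/(-1032 - 14408) = ((-528 - 820) - 43479)/(-15440) = (-1348 - 43479)*(-1/15440) = -44827*(-1/15440) = 44827/15440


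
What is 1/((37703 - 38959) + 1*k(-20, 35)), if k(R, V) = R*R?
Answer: -1/856 ≈ -0.0011682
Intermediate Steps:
k(R, V) = R²
1/((37703 - 38959) + 1*k(-20, 35)) = 1/((37703 - 38959) + 1*(-20)²) = 1/(-1256 + 1*400) = 1/(-1256 + 400) = 1/(-856) = -1/856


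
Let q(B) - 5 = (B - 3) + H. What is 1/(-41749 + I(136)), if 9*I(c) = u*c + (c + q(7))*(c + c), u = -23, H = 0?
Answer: -3/113143 ≈ -2.6515e-5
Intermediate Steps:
q(B) = 2 + B (q(B) = 5 + ((B - 3) + 0) = 5 + ((-3 + B) + 0) = 5 + (-3 + B) = 2 + B)
I(c) = -23*c/9 + 2*c*(9 + c)/9 (I(c) = (-23*c + (c + (2 + 7))*(c + c))/9 = (-23*c + (c + 9)*(2*c))/9 = (-23*c + (9 + c)*(2*c))/9 = (-23*c + 2*c*(9 + c))/9 = -23*c/9 + 2*c*(9 + c)/9)
1/(-41749 + I(136)) = 1/(-41749 + (⅑)*136*(-5 + 2*136)) = 1/(-41749 + (⅑)*136*(-5 + 272)) = 1/(-41749 + (⅑)*136*267) = 1/(-41749 + 12104/3) = 1/(-113143/3) = -3/113143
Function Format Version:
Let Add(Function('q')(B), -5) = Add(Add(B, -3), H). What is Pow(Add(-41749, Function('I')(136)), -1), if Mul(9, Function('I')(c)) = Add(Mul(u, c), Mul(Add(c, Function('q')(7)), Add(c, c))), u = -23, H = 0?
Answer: Rational(-3, 113143) ≈ -2.6515e-5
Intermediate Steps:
Function('q')(B) = Add(2, B) (Function('q')(B) = Add(5, Add(Add(B, -3), 0)) = Add(5, Add(Add(-3, B), 0)) = Add(5, Add(-3, B)) = Add(2, B))
Function('I')(c) = Add(Mul(Rational(-23, 9), c), Mul(Rational(2, 9), c, Add(9, c))) (Function('I')(c) = Mul(Rational(1, 9), Add(Mul(-23, c), Mul(Add(c, Add(2, 7)), Add(c, c)))) = Mul(Rational(1, 9), Add(Mul(-23, c), Mul(Add(c, 9), Mul(2, c)))) = Mul(Rational(1, 9), Add(Mul(-23, c), Mul(Add(9, c), Mul(2, c)))) = Mul(Rational(1, 9), Add(Mul(-23, c), Mul(2, c, Add(9, c)))) = Add(Mul(Rational(-23, 9), c), Mul(Rational(2, 9), c, Add(9, c))))
Pow(Add(-41749, Function('I')(136)), -1) = Pow(Add(-41749, Mul(Rational(1, 9), 136, Add(-5, Mul(2, 136)))), -1) = Pow(Add(-41749, Mul(Rational(1, 9), 136, Add(-5, 272))), -1) = Pow(Add(-41749, Mul(Rational(1, 9), 136, 267)), -1) = Pow(Add(-41749, Rational(12104, 3)), -1) = Pow(Rational(-113143, 3), -1) = Rational(-3, 113143)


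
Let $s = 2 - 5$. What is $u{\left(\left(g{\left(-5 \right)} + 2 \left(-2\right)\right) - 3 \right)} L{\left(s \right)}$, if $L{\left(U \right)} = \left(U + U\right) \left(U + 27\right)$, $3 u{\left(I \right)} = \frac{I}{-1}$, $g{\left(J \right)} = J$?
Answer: $-576$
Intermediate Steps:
$s = -3$
$u{\left(I \right)} = - \frac{I}{3}$ ($u{\left(I \right)} = \frac{I \frac{1}{-1}}{3} = \frac{I \left(-1\right)}{3} = \frac{\left(-1\right) I}{3} = - \frac{I}{3}$)
$L{\left(U \right)} = 2 U \left(27 + U\right)$
$u{\left(\left(g{\left(-5 \right)} + 2 \left(-2\right)\right) - 3 \right)} L{\left(s \right)} = - \frac{\left(-5 + 2 \left(-2\right)\right) - 3}{3} \cdot 2 \left(-3\right) \left(27 - 3\right) = - \frac{\left(-5 - 4\right) - 3}{3} \cdot 2 \left(-3\right) 24 = - \frac{-9 - 3}{3} \left(-144\right) = \left(- \frac{1}{3}\right) \left(-12\right) \left(-144\right) = 4 \left(-144\right) = -576$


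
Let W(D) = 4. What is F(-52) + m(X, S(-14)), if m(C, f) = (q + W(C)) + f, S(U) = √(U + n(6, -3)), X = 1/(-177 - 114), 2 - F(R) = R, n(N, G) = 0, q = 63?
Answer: 121 + I*√14 ≈ 121.0 + 3.7417*I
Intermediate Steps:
F(R) = 2 - R
X = -1/291 (X = 1/(-291) = -1/291 ≈ -0.0034364)
S(U) = √U (S(U) = √(U + 0) = √U)
m(C, f) = 67 + f (m(C, f) = (63 + 4) + f = 67 + f)
F(-52) + m(X, S(-14)) = (2 - 1*(-52)) + (67 + √(-14)) = (2 + 52) + (67 + I*√14) = 54 + (67 + I*√14) = 121 + I*√14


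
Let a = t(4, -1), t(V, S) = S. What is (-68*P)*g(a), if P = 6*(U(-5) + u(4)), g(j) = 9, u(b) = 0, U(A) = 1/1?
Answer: -3672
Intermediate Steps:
U(A) = 1
a = -1
P = 6 (P = 6*(1 + 0) = 6*1 = 6)
(-68*P)*g(a) = -68*6*9 = -408*9 = -3672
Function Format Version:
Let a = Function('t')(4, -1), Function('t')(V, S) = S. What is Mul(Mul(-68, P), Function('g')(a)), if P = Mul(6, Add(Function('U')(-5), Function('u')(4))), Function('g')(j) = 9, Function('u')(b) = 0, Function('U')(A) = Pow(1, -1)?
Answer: -3672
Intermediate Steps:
Function('U')(A) = 1
a = -1
P = 6 (P = Mul(6, Add(1, 0)) = Mul(6, 1) = 6)
Mul(Mul(-68, P), Function('g')(a)) = Mul(Mul(-68, 6), 9) = Mul(-408, 9) = -3672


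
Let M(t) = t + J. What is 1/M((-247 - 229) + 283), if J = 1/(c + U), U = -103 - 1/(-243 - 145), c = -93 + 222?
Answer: -10089/1946789 ≈ -0.0051824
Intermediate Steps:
c = 129
U = -39963/388 (U = -103 - 1/(-388) = -103 - 1*(-1/388) = -103 + 1/388 = -39963/388 ≈ -103.00)
J = 388/10089 (J = 1/(129 - 39963/388) = 1/(10089/388) = 388/10089 ≈ 0.038458)
M(t) = 388/10089 + t (M(t) = t + 388/10089 = 388/10089 + t)
1/M((-247 - 229) + 283) = 1/(388/10089 + ((-247 - 229) + 283)) = 1/(388/10089 + (-476 + 283)) = 1/(388/10089 - 193) = 1/(-1946789/10089) = -10089/1946789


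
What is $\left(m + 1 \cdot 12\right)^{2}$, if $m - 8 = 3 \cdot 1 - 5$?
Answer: $324$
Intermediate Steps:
$m = 6$ ($m = 8 + \left(3 \cdot 1 - 5\right) = 8 + \left(3 - 5\right) = 8 - 2 = 6$)
$\left(m + 1 \cdot 12\right)^{2} = \left(6 + 1 \cdot 12\right)^{2} = \left(6 + 12\right)^{2} = 18^{2} = 324$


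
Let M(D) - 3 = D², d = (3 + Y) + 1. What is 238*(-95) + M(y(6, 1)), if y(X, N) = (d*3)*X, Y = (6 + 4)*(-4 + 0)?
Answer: 397297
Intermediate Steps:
Y = -40 (Y = 10*(-4) = -40)
d = -36 (d = (3 - 40) + 1 = -37 + 1 = -36)
y(X, N) = -108*X (y(X, N) = (-36*3)*X = -108*X)
M(D) = 3 + D²
238*(-95) + M(y(6, 1)) = 238*(-95) + (3 + (-108*6)²) = -22610 + (3 + (-648)²) = -22610 + (3 + 419904) = -22610 + 419907 = 397297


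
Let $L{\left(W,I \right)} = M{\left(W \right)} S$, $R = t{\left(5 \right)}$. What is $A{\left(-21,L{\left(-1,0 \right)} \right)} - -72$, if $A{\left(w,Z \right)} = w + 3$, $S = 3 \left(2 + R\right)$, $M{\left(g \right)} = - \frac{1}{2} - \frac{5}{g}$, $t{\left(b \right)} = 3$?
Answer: $54$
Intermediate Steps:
$R = 3$
$M{\left(g \right)} = - \frac{1}{2} - \frac{5}{g}$ ($M{\left(g \right)} = \left(-1\right) \frac{1}{2} - \frac{5}{g} = - \frac{1}{2} - \frac{5}{g}$)
$S = 15$ ($S = 3 \left(2 + 3\right) = 3 \cdot 5 = 15$)
$L{\left(W,I \right)} = \frac{15 \left(-10 - W\right)}{2 W}$ ($L{\left(W,I \right)} = \frac{-10 - W}{2 W} 15 = \frac{15 \left(-10 - W\right)}{2 W}$)
$A{\left(w,Z \right)} = 3 + w$
$A{\left(-21,L{\left(-1,0 \right)} \right)} - -72 = \left(3 - 21\right) - -72 = -18 + 72 = 54$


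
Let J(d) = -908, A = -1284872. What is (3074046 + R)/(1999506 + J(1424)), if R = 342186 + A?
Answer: 152240/142757 ≈ 1.0664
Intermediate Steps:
R = -942686 (R = 342186 - 1284872 = -942686)
(3074046 + R)/(1999506 + J(1424)) = (3074046 - 942686)/(1999506 - 908) = 2131360/1998598 = 2131360*(1/1998598) = 152240/142757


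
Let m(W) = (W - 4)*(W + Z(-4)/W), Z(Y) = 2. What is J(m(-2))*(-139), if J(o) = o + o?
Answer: -5004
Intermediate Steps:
m(W) = (-4 + W)*(W + 2/W) (m(W) = (W - 4)*(W + 2/W) = (-4 + W)*(W + 2/W))
J(o) = 2*o
J(m(-2))*(-139) = (2*(2 + (-2)² - 8/(-2) - 4*(-2)))*(-139) = (2*(2 + 4 - 8*(-½) + 8))*(-139) = (2*(2 + 4 + 4 + 8))*(-139) = (2*18)*(-139) = 36*(-139) = -5004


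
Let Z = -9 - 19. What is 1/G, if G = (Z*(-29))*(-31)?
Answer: -1/25172 ≈ -3.9727e-5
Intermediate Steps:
Z = -28
G = -25172 (G = -28*(-29)*(-31) = 812*(-31) = -25172)
1/G = 1/(-25172) = -1/25172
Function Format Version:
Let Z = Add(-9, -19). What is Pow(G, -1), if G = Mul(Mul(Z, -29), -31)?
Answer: Rational(-1, 25172) ≈ -3.9727e-5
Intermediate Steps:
Z = -28
G = -25172 (G = Mul(Mul(-28, -29), -31) = Mul(812, -31) = -25172)
Pow(G, -1) = Pow(-25172, -1) = Rational(-1, 25172)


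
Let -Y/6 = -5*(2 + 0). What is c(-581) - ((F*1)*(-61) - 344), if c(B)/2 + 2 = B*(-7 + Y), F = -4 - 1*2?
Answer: -61612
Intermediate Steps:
Y = 60 (Y = -(-30)*(2 + 0) = -(-30)*2 = -6*(-10) = 60)
F = -6 (F = -4 - 2 = -6)
c(B) = -4 + 106*B (c(B) = -4 + 2*(B*(-7 + 60)) = -4 + 2*(B*53) = -4 + 2*(53*B) = -4 + 106*B)
c(-581) - ((F*1)*(-61) - 344) = (-4 + 106*(-581)) - (-6*1*(-61) - 344) = (-4 - 61586) - (-6*(-61) - 344) = -61590 - (366 - 344) = -61590 - 1*22 = -61590 - 22 = -61612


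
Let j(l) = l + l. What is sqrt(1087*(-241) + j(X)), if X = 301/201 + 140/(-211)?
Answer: I*sqrt(471195188196645)/42411 ≈ 511.83*I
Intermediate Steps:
X = 35371/42411 (X = 301*(1/201) + 140*(-1/211) = 301/201 - 140/211 = 35371/42411 ≈ 0.83401)
j(l) = 2*l
sqrt(1087*(-241) + j(X)) = sqrt(1087*(-241) + 2*(35371/42411)) = sqrt(-261967 + 70742/42411) = sqrt(-11110211695/42411) = I*sqrt(471195188196645)/42411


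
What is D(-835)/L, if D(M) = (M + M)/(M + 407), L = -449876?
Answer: -835/96273464 ≈ -8.6732e-6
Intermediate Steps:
D(M) = 2*M/(407 + M) (D(M) = (2*M)/(407 + M) = 2*M/(407 + M))
D(-835)/L = (2*(-835)/(407 - 835))/(-449876) = (2*(-835)/(-428))*(-1/449876) = (2*(-835)*(-1/428))*(-1/449876) = (835/214)*(-1/449876) = -835/96273464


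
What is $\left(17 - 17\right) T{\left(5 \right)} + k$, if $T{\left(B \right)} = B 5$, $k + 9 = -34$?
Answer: $-43$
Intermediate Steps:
$k = -43$ ($k = -9 - 34 = -43$)
$T{\left(B \right)} = 5 B$
$\left(17 - 17\right) T{\left(5 \right)} + k = \left(17 - 17\right) 5 \cdot 5 - 43 = \left(17 - 17\right) 25 - 43 = 0 \cdot 25 - 43 = 0 - 43 = -43$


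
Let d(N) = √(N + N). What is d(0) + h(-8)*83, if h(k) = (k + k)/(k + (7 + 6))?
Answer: -1328/5 ≈ -265.60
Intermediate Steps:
d(N) = √2*√N (d(N) = √(2*N) = √2*√N)
h(k) = 2*k/(13 + k) (h(k) = (2*k)/(k + 13) = (2*k)/(13 + k) = 2*k/(13 + k))
d(0) + h(-8)*83 = √2*√0 + (2*(-8)/(13 - 8))*83 = √2*0 + (2*(-8)/5)*83 = 0 + (2*(-8)*(⅕))*83 = 0 - 16/5*83 = 0 - 1328/5 = -1328/5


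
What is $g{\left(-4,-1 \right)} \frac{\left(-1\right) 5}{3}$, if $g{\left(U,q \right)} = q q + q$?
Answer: $0$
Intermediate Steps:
$g{\left(U,q \right)} = q + q^{2}$ ($g{\left(U,q \right)} = q^{2} + q = q + q^{2}$)
$g{\left(-4,-1 \right)} \frac{\left(-1\right) 5}{3} = - (1 - 1) \frac{\left(-1\right) 5}{3} = \left(-1\right) 0 \left(\left(-5\right) \frac{1}{3}\right) = 0 \left(- \frac{5}{3}\right) = 0$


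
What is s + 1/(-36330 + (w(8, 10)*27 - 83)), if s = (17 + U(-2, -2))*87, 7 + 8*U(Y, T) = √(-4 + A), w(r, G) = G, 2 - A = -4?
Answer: 405632881/289144 + 87*√2/8 ≈ 1418.3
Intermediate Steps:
A = 6 (A = 2 - 1*(-4) = 2 + 4 = 6)
U(Y, T) = -7/8 + √2/8 (U(Y, T) = -7/8 + √(-4 + 6)/8 = -7/8 + √2/8)
s = 11223/8 + 87*√2/8 (s = (17 + (-7/8 + √2/8))*87 = (129/8 + √2/8)*87 = 11223/8 + 87*√2/8 ≈ 1418.3)
s + 1/(-36330 + (w(8, 10)*27 - 83)) = (11223/8 + 87*√2/8) + 1/(-36330 + (10*27 - 83)) = (11223/8 + 87*√2/8) + 1/(-36330 + (270 - 83)) = (11223/8 + 87*√2/8) + 1/(-36330 + 187) = (11223/8 + 87*√2/8) + 1/(-36143) = (11223/8 + 87*√2/8) - 1/36143 = 405632881/289144 + 87*√2/8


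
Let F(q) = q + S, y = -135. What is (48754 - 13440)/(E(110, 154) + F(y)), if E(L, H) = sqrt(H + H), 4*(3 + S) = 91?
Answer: -65119016/207593 - 1130048*sqrt(77)/207593 ≈ -361.45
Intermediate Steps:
S = 79/4 (S = -3 + (1/4)*91 = -3 + 91/4 = 79/4 ≈ 19.750)
F(q) = 79/4 + q (F(q) = q + 79/4 = 79/4 + q)
E(L, H) = sqrt(2)*sqrt(H) (E(L, H) = sqrt(2*H) = sqrt(2)*sqrt(H))
(48754 - 13440)/(E(110, 154) + F(y)) = (48754 - 13440)/(sqrt(2)*sqrt(154) + (79/4 - 135)) = 35314/(2*sqrt(77) - 461/4) = 35314/(-461/4 + 2*sqrt(77))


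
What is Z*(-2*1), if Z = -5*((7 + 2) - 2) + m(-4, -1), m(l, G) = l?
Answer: 78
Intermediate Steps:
Z = -39 (Z = -5*((7 + 2) - 2) - 4 = -5*(9 - 2) - 4 = -5*7 - 4 = -35 - 4 = -39)
Z*(-2*1) = -(-78) = -39*(-2) = 78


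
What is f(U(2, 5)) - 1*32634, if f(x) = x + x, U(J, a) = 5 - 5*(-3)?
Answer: -32594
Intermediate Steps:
U(J, a) = 20 (U(J, a) = 5 + 15 = 20)
f(x) = 2*x
f(U(2, 5)) - 1*32634 = 2*20 - 1*32634 = 40 - 32634 = -32594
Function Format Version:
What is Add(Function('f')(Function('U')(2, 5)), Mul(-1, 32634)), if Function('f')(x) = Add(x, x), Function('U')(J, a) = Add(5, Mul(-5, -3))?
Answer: -32594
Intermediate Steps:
Function('U')(J, a) = 20 (Function('U')(J, a) = Add(5, 15) = 20)
Function('f')(x) = Mul(2, x)
Add(Function('f')(Function('U')(2, 5)), Mul(-1, 32634)) = Add(Mul(2, 20), Mul(-1, 32634)) = Add(40, -32634) = -32594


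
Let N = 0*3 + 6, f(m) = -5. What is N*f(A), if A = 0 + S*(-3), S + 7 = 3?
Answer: -30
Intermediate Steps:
S = -4 (S = -7 + 3 = -4)
A = 12 (A = 0 - 4*(-3) = 0 + 12 = 12)
N = 6 (N = 0 + 6 = 6)
N*f(A) = 6*(-5) = -30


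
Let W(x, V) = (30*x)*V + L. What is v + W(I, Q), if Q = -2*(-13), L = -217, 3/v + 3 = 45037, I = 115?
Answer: 4029777425/45034 ≈ 89483.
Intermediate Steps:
v = 3/45034 (v = 3/(-3 + 45037) = 3/45034 ≈ 6.6616e-5)
Q = 26
W(x, V) = -217 + 30*V*x (W(x, V) = (30*x)*V - 217 = 30*V*x - 217 = -217 + 30*V*x)
v + W(I, Q) = 3/45034 + (-217 + 30*26*115) = 3/45034 + (-217 + 89700) = 3/45034 + 89483 = 4029777425/45034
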